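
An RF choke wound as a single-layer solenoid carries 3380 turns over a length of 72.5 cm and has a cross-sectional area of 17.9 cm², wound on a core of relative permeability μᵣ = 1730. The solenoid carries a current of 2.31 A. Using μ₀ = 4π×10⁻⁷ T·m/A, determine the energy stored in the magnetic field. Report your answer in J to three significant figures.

A = 17.9 cm² = 1.790×10^-3 m².
L = μ₀μᵣN²A/ℓ = (4π×10⁻⁷)(1730)(3380)²(1.790×10^-3)/(0.725) = 61.32 H.
U = ½LI² = ½(61.32)(2.31)² = 163.6 J.

U ≈ 164 J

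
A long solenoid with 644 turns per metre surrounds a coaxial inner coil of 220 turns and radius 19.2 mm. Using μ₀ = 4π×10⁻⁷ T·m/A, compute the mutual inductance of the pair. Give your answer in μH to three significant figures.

The outer solenoid produces a uniform field B₁ = μ₀n₁I₁ across the inner coil,
so the flux linkage is N₂Φ = N₂B₁A₂ = μ₀n₁N₂A₂·I₁, giving M = μ₀n₁N₂A₂.
A₂ = πr² = π(1.920×10^-2 m)² = 1.158×10^-3 m².
M = (4π×10⁻⁷)(644)(220)(1.158×10^-3) = 2.062×10^-4 H.

M ≈ 206 μH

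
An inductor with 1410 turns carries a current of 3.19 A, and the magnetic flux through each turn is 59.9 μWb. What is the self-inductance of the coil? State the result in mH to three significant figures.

Self-inductance is defined by L = NΦ_B/I (flux linkage over current).
L = (1410)(5.990×10^-5 Wb)/(3.19 A) = 2.648×10^-2 H.

L ≈ 26.5 mH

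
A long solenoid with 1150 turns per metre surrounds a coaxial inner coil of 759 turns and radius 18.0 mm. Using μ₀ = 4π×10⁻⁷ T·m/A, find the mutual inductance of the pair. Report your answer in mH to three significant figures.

The outer solenoid produces a uniform field B₁ = μ₀n₁I₁ across the inner coil,
so the flux linkage is N₂Φ = N₂B₁A₂ = μ₀n₁N₂A₂·I₁, giving M = μ₀n₁N₂A₂.
A₂ = πr² = π(1.800×10^-2 m)² = 1.018×10^-3 m².
M = (4π×10⁻⁷)(1150)(759)(1.018×10^-3) = 1.116×10^-3 H.

M ≈ 1.12 mH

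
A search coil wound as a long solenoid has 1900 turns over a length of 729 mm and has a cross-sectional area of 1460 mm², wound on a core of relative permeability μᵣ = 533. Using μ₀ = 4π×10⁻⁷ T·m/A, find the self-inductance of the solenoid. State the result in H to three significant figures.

A = 1460 mm² = 1.460×10^-3 m².
For a long solenoid, L = μ₀μᵣN²A/ℓ.
L = (4π×10⁻⁷)(533)(1900)²(1.460×10^-3)/(0.729 m) = 4.842 H.

L ≈ 4.84 H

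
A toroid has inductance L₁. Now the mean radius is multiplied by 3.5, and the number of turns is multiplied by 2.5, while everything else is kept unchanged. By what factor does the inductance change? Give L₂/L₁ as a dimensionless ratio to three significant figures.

L₂/L₁ = 1.79

For a toroid, L ∝ μᵣN²A/R.
L₂/L₁ = (3.5)^-1 × (2.5)^2 = 1.79.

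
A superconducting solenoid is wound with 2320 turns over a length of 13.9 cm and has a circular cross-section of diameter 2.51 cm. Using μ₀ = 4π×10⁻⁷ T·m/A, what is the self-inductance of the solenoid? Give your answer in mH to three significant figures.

L ≈ 24.1 mH

A = π(d/2)² = π(1.255×10^-2 m)² = 4.948×10^-4 m².
For a long solenoid, L = μ₀N²A/ℓ.
L = (4π×10⁻⁷)(2320)²(4.948×10^-4)/(0.139 m) = 2.408×10^-2 H.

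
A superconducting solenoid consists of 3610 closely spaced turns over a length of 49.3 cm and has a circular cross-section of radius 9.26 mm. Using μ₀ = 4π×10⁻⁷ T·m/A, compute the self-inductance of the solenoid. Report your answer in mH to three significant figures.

A = πr² = π(9.260×10^-3 m)² = 2.694×10^-4 m².
For a long solenoid, L = μ₀N²A/ℓ.
L = (4π×10⁻⁷)(3610)²(2.694×10^-4)/(0.493 m) = 8.948×10^-3 H.

L ≈ 8.95 mH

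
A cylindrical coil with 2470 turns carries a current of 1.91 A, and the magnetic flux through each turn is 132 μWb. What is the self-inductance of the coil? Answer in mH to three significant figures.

Self-inductance is defined by L = NΦ_B/I (flux linkage over current).
L = (2470)(1.320×10^-4 Wb)/(1.91 A) = 0.1707 H.

L ≈ 171 mH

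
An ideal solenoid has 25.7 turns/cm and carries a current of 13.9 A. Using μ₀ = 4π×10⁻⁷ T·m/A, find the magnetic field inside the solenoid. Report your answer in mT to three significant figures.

Inside a long solenoid, B = μ₀nI.
B = (4π×10⁻⁷)(2.570×10^3 m⁻¹)(13.9 A) = 4.489×10^-2 T.

B ≈ 44.9 mT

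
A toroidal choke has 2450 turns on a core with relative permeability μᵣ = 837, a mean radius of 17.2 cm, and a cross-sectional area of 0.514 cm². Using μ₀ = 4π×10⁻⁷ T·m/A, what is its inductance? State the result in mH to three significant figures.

For a thin toroid, L = μ₀μᵣN²A/(2πR).
L = (4π×10⁻⁷)(837)(2450)²(5.140×10^-5) / (2π×0.172 m) = 0.3003 H.

L ≈ 300 mH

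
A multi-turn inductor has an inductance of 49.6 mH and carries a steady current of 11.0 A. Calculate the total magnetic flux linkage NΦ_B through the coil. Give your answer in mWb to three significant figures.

From L = NΦ_B/I, the flux linkage is NΦ_B = LI.
NΦ_B = (4.960×10^-2 H)(11.0 A) = 0.5456 Wb.

NΦ_B ≈ 546 mWb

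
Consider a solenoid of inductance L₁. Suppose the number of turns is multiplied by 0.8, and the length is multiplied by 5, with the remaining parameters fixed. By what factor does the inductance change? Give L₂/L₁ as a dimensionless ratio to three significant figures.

L₂/L₁ = 0.128

For a solenoid, L ∝ μᵣN²A/ℓ.
L₂/L₁ = (0.8)^2 × (5)^-1 = 0.128.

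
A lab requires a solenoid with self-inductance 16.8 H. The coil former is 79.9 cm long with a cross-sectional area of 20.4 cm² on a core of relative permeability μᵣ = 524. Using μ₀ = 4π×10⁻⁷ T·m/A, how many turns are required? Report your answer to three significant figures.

A = 20.4 cm² = 2.040×10^-3 m².
From L = μ₀μᵣN²A/ℓ, N = √(Lℓ / (μ₀μᵣA)).
N = √[(16.8)(0.799) / ((4π×10⁻⁷)(524)×2.040×10^-3)] = √(9.993×10^6) ≈ 3161.1.

N ≈ 3160 turns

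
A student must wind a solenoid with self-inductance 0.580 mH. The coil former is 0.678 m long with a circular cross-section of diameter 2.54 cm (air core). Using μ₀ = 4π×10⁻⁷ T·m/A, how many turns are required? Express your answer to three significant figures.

N ≈ 786 turns

A = π(d/2)² = π(1.270×10^-2 m)² = 5.067×10^-4 m².
From L = μ₀N²A/ℓ, N = √(Lℓ / (μ₀A)).
N = √[(5.800×10^-4)(0.678) / ((4π×10⁻⁷)×5.067×10^-4)] = √(6.176×10^5) ≈ 785.9.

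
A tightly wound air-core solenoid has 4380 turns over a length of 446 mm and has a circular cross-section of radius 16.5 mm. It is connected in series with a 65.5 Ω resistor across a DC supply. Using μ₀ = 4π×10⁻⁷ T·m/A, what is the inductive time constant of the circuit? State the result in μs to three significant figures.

A = πr² = π(1.650×10^-2 m)² = 8.553×10^-4 m².
L = μ₀N²A/ℓ = (4π×10⁻⁷)(4380)²(8.553×10^-4)/(0.446) = 4.623×10^-2 H.
τ = L/R = (4.623×10^-2)/(65.5) = 7.058×10^-4 s.

τ ≈ 706 μs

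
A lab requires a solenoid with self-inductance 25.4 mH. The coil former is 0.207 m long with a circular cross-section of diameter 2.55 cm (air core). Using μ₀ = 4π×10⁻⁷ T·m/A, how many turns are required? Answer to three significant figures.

N ≈ 2860 turns

A = π(d/2)² = π(1.275×10^-2 m)² = 5.107×10^-4 m².
From L = μ₀N²A/ℓ, N = √(Lℓ / (μ₀A)).
N = √[(2.540×10^-2)(0.207) / ((4π×10⁻⁷)×5.107×10^-4)] = √(8.193×10^6) ≈ 2862.3.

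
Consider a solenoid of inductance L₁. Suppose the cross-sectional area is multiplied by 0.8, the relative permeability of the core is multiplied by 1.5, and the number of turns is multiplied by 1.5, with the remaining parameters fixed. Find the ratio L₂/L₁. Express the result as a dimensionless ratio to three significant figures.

L₂/L₁ = 2.70

For a solenoid, L ∝ μᵣN²A/ℓ.
L₂/L₁ = (0.8) × (1.5) × (1.5)^2 = 2.70.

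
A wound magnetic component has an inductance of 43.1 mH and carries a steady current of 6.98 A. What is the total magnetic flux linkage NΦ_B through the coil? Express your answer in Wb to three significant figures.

NΦ_B ≈ 0.301 Wb

From L = NΦ_B/I, the flux linkage is NΦ_B = LI.
NΦ_B = (4.310×10^-2 H)(6.98 A) = 0.3008 Wb.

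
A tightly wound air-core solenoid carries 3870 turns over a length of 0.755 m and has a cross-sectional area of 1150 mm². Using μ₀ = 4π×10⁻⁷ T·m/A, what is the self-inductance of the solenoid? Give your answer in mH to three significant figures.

A = 1150 mm² = 1.150×10^-3 m².
For a long solenoid, L = μ₀N²A/ℓ.
L = (4π×10⁻⁷)(3870)²(1.150×10^-3)/(0.755 m) = 2.867×10^-2 H.

L ≈ 28.7 mH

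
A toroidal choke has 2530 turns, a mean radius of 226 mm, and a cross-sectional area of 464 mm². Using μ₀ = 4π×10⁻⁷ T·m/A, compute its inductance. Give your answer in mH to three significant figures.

For a thin toroid, L = μ₀N²A/(2πR).
L = (4π×10⁻⁷)(2530)²(4.640×10^-4) / (2π×0.226 m) = 2.628×10^-3 H.

L ≈ 2.63 mH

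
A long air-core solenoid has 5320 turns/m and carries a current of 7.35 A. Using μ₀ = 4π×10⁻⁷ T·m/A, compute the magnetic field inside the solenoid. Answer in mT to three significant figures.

B ≈ 49.1 mT

Inside a long solenoid, B = μ₀nI.
B = (4π×10⁻⁷)(5.320×10^3 m⁻¹)(7.35 A) = 4.914×10^-2 T.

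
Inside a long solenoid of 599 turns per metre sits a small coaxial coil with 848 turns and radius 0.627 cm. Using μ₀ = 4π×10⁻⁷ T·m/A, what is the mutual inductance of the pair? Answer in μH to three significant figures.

M ≈ 78.8 μH

The outer solenoid produces a uniform field B₁ = μ₀n₁I₁ across the inner coil,
so the flux linkage is N₂Φ = N₂B₁A₂ = μ₀n₁N₂A₂·I₁, giving M = μ₀n₁N₂A₂.
A₂ = πr² = π(6.270×10^-3 m)² = 1.235×10^-4 m².
M = (4π×10⁻⁷)(599)(848)(1.235×10^-4) = 7.883×10^-5 H.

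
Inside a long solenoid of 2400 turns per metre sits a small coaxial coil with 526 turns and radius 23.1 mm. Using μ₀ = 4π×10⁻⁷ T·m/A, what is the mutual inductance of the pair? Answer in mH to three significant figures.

M ≈ 2.66 mH

The outer solenoid produces a uniform field B₁ = μ₀n₁I₁ across the inner coil,
so the flux linkage is N₂Φ = N₂B₁A₂ = μ₀n₁N₂A₂·I₁, giving M = μ₀n₁N₂A₂.
A₂ = πr² = π(2.310×10^-2 m)² = 1.676×10^-3 m².
M = (4π×10⁻⁷)(2400)(526)(1.676×10^-3) = 2.659×10^-3 H.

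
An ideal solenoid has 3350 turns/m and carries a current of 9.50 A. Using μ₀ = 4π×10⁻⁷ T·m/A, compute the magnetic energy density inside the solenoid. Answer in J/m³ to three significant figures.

B = μ₀nI = (4π×10⁻⁷)(3.350×10^3)(9.50) = 3.999×10^-2 T.
u = B²/(2μ₀) = (3.999×10^-2)²/(2×4π×10⁻⁷) = 636.4 J/m³.

u ≈ 636 J/m³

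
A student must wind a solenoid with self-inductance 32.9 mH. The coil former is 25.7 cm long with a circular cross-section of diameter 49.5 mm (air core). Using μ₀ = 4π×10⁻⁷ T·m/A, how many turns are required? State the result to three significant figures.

N ≈ 1870 turns

A = π(d/2)² = π(2.475×10^-2 m)² = 1.924×10^-3 m².
From L = μ₀N²A/ℓ, N = √(Lℓ / (μ₀A)).
N = √[(3.290×10^-2)(0.257) / ((4π×10⁻⁷)×1.924×10^-3)] = √(3.496×10^6) ≈ 1869.9.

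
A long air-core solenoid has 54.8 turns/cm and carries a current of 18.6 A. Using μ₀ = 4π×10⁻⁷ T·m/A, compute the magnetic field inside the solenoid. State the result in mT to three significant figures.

Inside a long solenoid, B = μ₀nI.
B = (4π×10⁻⁷)(5.480×10^3 m⁻¹)(18.6 A) = 0.1281 T.

B ≈ 128 mT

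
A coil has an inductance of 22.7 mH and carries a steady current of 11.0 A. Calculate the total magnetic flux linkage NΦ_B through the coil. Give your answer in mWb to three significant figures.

From L = NΦ_B/I, the flux linkage is NΦ_B = LI.
NΦ_B = (2.270×10^-2 H)(11.0 A) = 0.2497 Wb.

NΦ_B ≈ 250 mWb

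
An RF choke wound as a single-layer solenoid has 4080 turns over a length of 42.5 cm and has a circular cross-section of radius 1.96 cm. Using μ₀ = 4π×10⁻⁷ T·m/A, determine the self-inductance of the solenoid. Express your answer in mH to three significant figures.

A = πr² = π(1.960×10^-2 m)² = 1.207×10^-3 m².
For a long solenoid, L = μ₀N²A/ℓ.
L = (4π×10⁻⁷)(4080)²(1.207×10^-3)/(0.425 m) = 5.940×10^-2 H.

L ≈ 59.4 mH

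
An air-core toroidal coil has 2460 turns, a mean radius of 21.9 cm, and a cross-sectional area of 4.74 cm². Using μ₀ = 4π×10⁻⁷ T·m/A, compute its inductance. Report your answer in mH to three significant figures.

For a thin toroid, L = μ₀N²A/(2πR).
L = (4π×10⁻⁷)(2460)²(4.740×10^-4) / (2π×0.219 m) = 2.620×10^-3 H.

L ≈ 2.62 mH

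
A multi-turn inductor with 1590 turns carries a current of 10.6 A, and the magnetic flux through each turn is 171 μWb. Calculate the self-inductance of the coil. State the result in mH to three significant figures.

L ≈ 25.7 mH

Self-inductance is defined by L = NΦ_B/I (flux linkage over current).
L = (1590)(1.710×10^-4 Wb)/(10.6 A) = 2.565×10^-2 H.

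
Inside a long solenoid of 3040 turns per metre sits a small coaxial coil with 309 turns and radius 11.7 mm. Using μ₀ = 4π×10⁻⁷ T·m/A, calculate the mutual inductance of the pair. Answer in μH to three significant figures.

The outer solenoid produces a uniform field B₁ = μ₀n₁I₁ across the inner coil,
so the flux linkage is N₂Φ = N₂B₁A₂ = μ₀n₁N₂A₂·I₁, giving M = μ₀n₁N₂A₂.
A₂ = πr² = π(1.170×10^-2 m)² = 4.301×10^-4 m².
M = (4π×10⁻⁷)(3040)(309)(4.301×10^-4) = 5.076×10^-4 H.

M ≈ 508 μH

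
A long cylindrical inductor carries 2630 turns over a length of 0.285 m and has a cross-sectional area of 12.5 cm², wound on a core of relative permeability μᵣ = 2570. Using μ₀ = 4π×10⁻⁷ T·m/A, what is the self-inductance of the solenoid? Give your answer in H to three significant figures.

A = 12.5 cm² = 1.250×10^-3 m².
For a long solenoid, L = μ₀μᵣN²A/ℓ.
L = (4π×10⁻⁷)(2570)(2630)²(1.250×10^-3)/(0.285 m) = 97.98 H.

L ≈ 98.0 H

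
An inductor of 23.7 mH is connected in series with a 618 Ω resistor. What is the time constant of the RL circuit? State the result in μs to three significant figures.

τ ≈ 38.3 μs

τ = L/R = (2.370×10^-2 H)/(618 Ω) = 3.83495×10^-5 s.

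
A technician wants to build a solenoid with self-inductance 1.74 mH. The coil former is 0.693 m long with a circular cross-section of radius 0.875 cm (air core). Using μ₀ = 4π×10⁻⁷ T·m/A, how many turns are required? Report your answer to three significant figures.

A = πr² = π(8.750×10^-3 m)² = 2.405×10^-4 m².
From L = μ₀N²A/ℓ, N = √(Lℓ / (μ₀A)).
N = √[(1.740×10^-3)(0.693) / ((4π×10⁻⁷)×2.405×10^-4)] = √(3.989×10^6) ≈ 1997.3.

N ≈ 2000 turns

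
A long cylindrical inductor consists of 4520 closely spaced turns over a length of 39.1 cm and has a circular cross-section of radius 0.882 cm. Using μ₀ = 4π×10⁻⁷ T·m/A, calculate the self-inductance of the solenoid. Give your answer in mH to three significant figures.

L ≈ 16.0 mH

A = πr² = π(8.820×10^-3 m)² = 2.444×10^-4 m².
For a long solenoid, L = μ₀N²A/ℓ.
L = (4π×10⁻⁷)(4520)²(2.444×10^-4)/(0.391 m) = 1.6047×10^-2 H.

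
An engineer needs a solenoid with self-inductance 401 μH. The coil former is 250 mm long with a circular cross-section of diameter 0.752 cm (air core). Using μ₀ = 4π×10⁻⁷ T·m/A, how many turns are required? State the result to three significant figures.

A = π(d/2)² = π(3.760×10^-3 m)² = 4.441×10^-5 m².
From L = μ₀N²A/ℓ, N = √(Lℓ / (μ₀A)).
N = √[(4.010×10^-4)(0.25) / ((4π×10⁻⁷)×4.441×10^-5)] = √(1.796×10^6) ≈ 1340.2.

N ≈ 1340 turns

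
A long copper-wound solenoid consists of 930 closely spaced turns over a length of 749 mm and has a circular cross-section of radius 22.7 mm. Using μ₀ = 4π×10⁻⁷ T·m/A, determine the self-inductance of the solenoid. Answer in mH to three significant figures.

A = πr² = π(2.270×10^-2 m)² = 1.619×10^-3 m².
For a long solenoid, L = μ₀N²A/ℓ.
L = (4π×10⁻⁷)(930)²(1.619×10^-3)/(0.749 m) = 2.349×10^-3 H.

L ≈ 2.35 mH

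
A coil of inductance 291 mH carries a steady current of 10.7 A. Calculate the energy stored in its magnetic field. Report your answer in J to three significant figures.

Stored magnetic energy: U = ½LI².
U = ½(0.291 H)(10.7 A)² = 16.66 J.

U ≈ 16.7 J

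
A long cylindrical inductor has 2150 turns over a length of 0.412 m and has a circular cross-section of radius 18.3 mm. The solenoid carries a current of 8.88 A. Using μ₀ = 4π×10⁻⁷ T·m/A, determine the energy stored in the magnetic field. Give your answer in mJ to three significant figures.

U ≈ 585 mJ

A = πr² = π(1.830×10^-2 m)² = 1.052×10^-3 m².
L = μ₀N²A/ℓ = (4π×10⁻⁷)(2150)²(1.052×10^-3)/(0.412) = 1.483×10^-2 H.
U = ½LI² = ½(1.483×10^-2)(8.88)² = 0.5848 J.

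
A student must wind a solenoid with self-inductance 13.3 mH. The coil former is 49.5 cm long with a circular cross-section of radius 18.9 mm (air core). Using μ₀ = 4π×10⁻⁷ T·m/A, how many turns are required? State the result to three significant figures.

N ≈ 2160 turns

A = πr² = π(1.890×10^-2 m)² = 1.122×10^-3 m².
From L = μ₀N²A/ℓ, N = √(Lℓ / (μ₀A)).
N = √[(1.330×10^-2)(0.495) / ((4π×10⁻⁷)×1.122×10^-3)] = √(4.668×10^6) ≈ 2160.7.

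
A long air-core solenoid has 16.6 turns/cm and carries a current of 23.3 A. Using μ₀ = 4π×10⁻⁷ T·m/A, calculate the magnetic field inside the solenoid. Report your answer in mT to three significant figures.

Inside a long solenoid, B = μ₀nI.
B = (4π×10⁻⁷)(1.660×10^3 m⁻¹)(23.3 A) = 4.860×10^-2 T.

B ≈ 48.6 mT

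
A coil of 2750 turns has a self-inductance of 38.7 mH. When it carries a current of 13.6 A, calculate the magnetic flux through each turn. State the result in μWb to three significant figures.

From L = NΦ_B/I, the flux per turn is Φ_B = LI/N.
Φ_B = (3.870×10^-2 H)(13.6 A)/2750 = 1.914×10^-4 Wb.

Φ_B ≈ 191 μWb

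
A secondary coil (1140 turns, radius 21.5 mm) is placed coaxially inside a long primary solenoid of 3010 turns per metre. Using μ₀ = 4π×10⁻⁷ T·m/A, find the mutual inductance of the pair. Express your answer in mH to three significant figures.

The outer solenoid produces a uniform field B₁ = μ₀n₁I₁ across the inner coil,
so the flux linkage is N₂Φ = N₂B₁A₂ = μ₀n₁N₂A₂·I₁, giving M = μ₀n₁N₂A₂.
A₂ = πr² = π(2.150×10^-2 m)² = 1.452×10^-3 m².
M = (4π×10⁻⁷)(3010)(1140)(1.452×10^-3) = 6.262×10^-3 H.

M ≈ 6.26 mH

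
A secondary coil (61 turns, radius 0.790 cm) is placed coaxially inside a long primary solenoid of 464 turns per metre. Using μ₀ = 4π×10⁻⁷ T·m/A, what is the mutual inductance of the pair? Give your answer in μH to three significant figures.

M ≈ 6.97 μH

The outer solenoid produces a uniform field B₁ = μ₀n₁I₁ across the inner coil,
so the flux linkage is N₂Φ = N₂B₁A₂ = μ₀n₁N₂A₂·I₁, giving M = μ₀n₁N₂A₂.
A₂ = πr² = π(7.900×10^-3 m)² = 1.961×10^-4 m².
M = (4π×10⁻⁷)(464)(61)(1.961×10^-4) = 6.974×10^-6 H.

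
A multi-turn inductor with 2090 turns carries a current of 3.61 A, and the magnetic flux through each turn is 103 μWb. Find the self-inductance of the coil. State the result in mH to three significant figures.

Self-inductance is defined by L = NΦ_B/I (flux linkage over current).
L = (2090)(1.030×10^-4 Wb)/(3.61 A) = 5.963×10^-2 H.

L ≈ 59.6 mH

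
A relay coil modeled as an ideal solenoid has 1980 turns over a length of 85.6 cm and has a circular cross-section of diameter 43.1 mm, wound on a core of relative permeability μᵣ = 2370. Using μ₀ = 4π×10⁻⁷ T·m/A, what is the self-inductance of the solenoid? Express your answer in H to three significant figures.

A = π(d/2)² = π(2.155×10^-2 m)² = 1.459×10^-3 m².
For a long solenoid, L = μ₀μᵣN²A/ℓ.
L = (4π×10⁻⁷)(2370)(1980)²(1.459×10^-3)/(0.856 m) = 19.9 H.

L ≈ 19.9 H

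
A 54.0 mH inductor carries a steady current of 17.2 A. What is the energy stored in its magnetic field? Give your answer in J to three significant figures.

Stored magnetic energy: U = ½LI².
U = ½(5.400×10^-2 H)(17.2 A)² = 7.988 J.

U ≈ 7.99 J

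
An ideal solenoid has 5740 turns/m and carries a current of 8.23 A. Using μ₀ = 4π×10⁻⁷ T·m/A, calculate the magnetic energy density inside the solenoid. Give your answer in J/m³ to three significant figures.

u ≈ 1400 J/m³

B = μ₀nI = (4π×10⁻⁷)(5.740×10^3)(8.23) = 5.936×10^-2 T.
u = B²/(2μ₀) = (5.936×10^-2)²/(2×4π×10⁻⁷) = 1.402×10^3 J/m³.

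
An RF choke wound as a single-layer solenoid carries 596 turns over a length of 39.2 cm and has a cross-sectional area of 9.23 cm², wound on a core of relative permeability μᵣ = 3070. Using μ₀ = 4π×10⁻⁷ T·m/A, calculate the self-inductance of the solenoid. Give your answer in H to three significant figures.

A = 9.23 cm² = 9.230×10^-4 m².
For a long solenoid, L = μ₀μᵣN²A/ℓ.
L = (4π×10⁻⁷)(3070)(596)²(9.230×10^-4)/(0.392 m) = 3.227 H.

L ≈ 3.23 H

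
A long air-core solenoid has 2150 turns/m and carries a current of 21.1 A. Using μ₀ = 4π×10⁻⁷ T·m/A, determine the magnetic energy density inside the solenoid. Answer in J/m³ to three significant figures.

u ≈ 1290 J/m³

B = μ₀nI = (4π×10⁻⁷)(2.150×10^3)(21.1) = 5.701×10^-2 T.
u = B²/(2μ₀) = (5.701×10^-2)²/(2×4π×10⁻⁷) = 1.293×10^3 J/m³.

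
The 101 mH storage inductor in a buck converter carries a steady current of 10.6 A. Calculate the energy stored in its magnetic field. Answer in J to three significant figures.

Stored magnetic energy: U = ½LI².
U = ½(0.101 H)(10.6 A)² = 5.674 J.

U ≈ 5.67 J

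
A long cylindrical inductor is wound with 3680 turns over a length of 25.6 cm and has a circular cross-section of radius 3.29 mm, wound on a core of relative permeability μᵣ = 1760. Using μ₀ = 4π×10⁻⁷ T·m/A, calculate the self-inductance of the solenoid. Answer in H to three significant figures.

A = πr² = π(3.290×10^-3 m)² = 3.400×10^-5 m².
For a long solenoid, L = μ₀μᵣN²A/ℓ.
L = (4π×10⁻⁷)(1760)(3680)²(3.400×10^-5)/(0.256 m) = 3.979 H.

L ≈ 3.98 H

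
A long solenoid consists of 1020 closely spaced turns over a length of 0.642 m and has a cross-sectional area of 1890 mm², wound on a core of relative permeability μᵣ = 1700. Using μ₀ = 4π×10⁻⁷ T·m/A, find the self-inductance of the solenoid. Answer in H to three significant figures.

A = 1890 mm² = 1.890×10^-3 m².
For a long solenoid, L = μ₀μᵣN²A/ℓ.
L = (4π×10⁻⁷)(1700)(1020)²(1.890×10^-3)/(0.642 m) = 6.543 H.

L ≈ 6.54 H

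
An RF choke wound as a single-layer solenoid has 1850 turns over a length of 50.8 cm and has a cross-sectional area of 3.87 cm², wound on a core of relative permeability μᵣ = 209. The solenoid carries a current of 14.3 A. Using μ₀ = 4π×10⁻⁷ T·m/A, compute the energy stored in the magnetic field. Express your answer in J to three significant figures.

A = 3.87 cm² = 3.870×10^-4 m².
L = μ₀μᵣN²A/ℓ = (4π×10⁻⁷)(209)(1850)²(3.870×10^-4)/(0.508) = 0.6848 H.
U = ½LI² = ½(0.6848)(14.3)² = 70.01 J.

U ≈ 70.0 J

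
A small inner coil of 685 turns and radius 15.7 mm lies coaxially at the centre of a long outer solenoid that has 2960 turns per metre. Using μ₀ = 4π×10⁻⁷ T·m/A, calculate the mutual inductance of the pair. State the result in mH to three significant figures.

The outer solenoid produces a uniform field B₁ = μ₀n₁I₁ across the inner coil,
so the flux linkage is N₂Φ = N₂B₁A₂ = μ₀n₁N₂A₂·I₁, giving M = μ₀n₁N₂A₂.
A₂ = πr² = π(1.570×10^-2 m)² = 7.744×10^-4 m².
M = (4π×10⁻⁷)(2960)(685)(7.744×10^-4) = 1.973×10^-3 H.

M ≈ 1.97 mH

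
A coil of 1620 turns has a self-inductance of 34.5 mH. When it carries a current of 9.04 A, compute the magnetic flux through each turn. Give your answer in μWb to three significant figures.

Φ_B ≈ 193 μWb

From L = NΦ_B/I, the flux per turn is Φ_B = LI/N.
Φ_B = (3.450×10^-2 H)(9.04 A)/1620 = 1.925×10^-4 Wb.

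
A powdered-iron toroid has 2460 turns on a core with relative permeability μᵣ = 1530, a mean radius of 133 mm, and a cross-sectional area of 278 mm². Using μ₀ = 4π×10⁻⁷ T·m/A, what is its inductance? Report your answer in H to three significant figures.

For a thin toroid, L = μ₀μᵣN²A/(2πR).
L = (4π×10⁻⁷)(1530)(2460)²(2.780×10^-4) / (2π×0.133 m) = 3.871 H.

L ≈ 3.87 H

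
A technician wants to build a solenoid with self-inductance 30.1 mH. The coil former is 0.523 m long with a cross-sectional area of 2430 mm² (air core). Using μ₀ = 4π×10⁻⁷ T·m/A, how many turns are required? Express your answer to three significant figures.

A = 2430 mm² = 2.430×10^-3 m².
From L = μ₀N²A/ℓ, N = √(Lℓ / (μ₀A)).
N = √[(3.010×10^-2)(0.523) / ((4π×10⁻⁷)×2.430×10^-3)] = √(5.155×10^6) ≈ 2270.5.

N ≈ 2270 turns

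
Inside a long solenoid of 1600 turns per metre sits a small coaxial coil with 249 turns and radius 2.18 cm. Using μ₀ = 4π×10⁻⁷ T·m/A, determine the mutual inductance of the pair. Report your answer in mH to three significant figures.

M ≈ 0.747 mH

The outer solenoid produces a uniform field B₁ = μ₀n₁I₁ across the inner coil,
so the flux linkage is N₂Φ = N₂B₁A₂ = μ₀n₁N₂A₂·I₁, giving M = μ₀n₁N₂A₂.
A₂ = πr² = π(2.180×10^-2 m)² = 1.493×10^-3 m².
M = (4π×10⁻⁷)(1600)(249)(1.493×10^-3) = 7.4747×10^-4 H.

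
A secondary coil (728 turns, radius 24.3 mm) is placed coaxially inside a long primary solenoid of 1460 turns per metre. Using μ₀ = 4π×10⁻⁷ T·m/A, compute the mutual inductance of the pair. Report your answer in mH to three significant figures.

The outer solenoid produces a uniform field B₁ = μ₀n₁I₁ across the inner coil,
so the flux linkage is N₂Φ = N₂B₁A₂ = μ₀n₁N₂A₂·I₁, giving M = μ₀n₁N₂A₂.
A₂ = πr² = π(2.430×10^-2 m)² = 1.855×10^-3 m².
M = (4π×10⁻⁷)(1460)(728)(1.855×10^-3) = 2.478×10^-3 H.

M ≈ 2.48 mH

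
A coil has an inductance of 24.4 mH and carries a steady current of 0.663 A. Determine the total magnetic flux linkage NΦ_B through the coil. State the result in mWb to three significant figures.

NΦ_B ≈ 16.2 mWb

From L = NΦ_B/I, the flux linkage is NΦ_B = LI.
NΦ_B = (2.440×10^-2 H)(0.663 A) = 1.618×10^-2 Wb.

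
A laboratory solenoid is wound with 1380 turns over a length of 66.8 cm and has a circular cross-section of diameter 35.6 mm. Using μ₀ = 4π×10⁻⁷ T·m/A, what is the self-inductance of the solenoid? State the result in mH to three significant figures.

L ≈ 3.57 mH

A = π(d/2)² = π(1.780×10^-2 m)² = 9.954×10^-4 m².
For a long solenoid, L = μ₀N²A/ℓ.
L = (4π×10⁻⁷)(1380)²(9.954×10^-4)/(0.668 m) = 3.566×10^-3 H.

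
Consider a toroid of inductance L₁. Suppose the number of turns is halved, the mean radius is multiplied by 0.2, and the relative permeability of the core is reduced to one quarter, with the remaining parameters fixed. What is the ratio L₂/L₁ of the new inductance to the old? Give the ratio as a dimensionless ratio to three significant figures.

For a toroid, L ∝ μᵣN²A/R.
L₂/L₁ = (0.5)^2 × (0.2)^-1 × (0.25) = 0.313.

L₂/L₁ = 0.313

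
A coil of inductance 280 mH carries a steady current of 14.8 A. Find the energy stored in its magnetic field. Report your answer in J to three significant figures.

Stored magnetic energy: U = ½LI².
U = ½(0.28 H)(14.8 A)² = 30.67 J.

U ≈ 30.7 J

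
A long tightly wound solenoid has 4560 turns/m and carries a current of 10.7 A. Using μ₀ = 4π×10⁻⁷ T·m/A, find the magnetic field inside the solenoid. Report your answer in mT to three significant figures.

B ≈ 61.3 mT

Inside a long solenoid, B = μ₀nI.
B = (4π×10⁻⁷)(4.560×10^3 m⁻¹)(10.7 A) = 6.131×10^-2 T.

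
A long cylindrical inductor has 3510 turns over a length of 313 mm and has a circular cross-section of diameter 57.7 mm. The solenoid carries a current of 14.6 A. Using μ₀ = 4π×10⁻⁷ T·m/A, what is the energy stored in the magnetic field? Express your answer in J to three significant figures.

A = π(d/2)² = π(2.885×10^-2 m)² = 2.6148×10^-3 m².
L = μ₀N²A/ℓ = (4π×10⁻⁷)(3510)²(2.6148×10^-3)/(0.313) = 0.1293 H.
U = ½LI² = ½(0.1293)(14.6)² = 13.78 J.

U ≈ 13.8 J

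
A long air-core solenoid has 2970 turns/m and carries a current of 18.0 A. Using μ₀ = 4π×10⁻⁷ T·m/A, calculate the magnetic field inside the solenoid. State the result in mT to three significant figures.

Inside a long solenoid, B = μ₀nI.
B = (4π×10⁻⁷)(2.970×10^3 m⁻¹)(18.0 A) = 6.718×10^-2 T.

B ≈ 67.2 mT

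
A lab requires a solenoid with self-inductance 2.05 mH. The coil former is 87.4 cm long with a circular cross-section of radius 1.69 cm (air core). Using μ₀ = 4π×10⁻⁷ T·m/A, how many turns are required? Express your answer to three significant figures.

A = πr² = π(1.690×10^-2 m)² = 8.973×10^-4 m².
From L = μ₀N²A/ℓ, N = √(Lℓ / (μ₀A)).
N = √[(2.050×10^-3)(0.874) / ((4π×10⁻⁷)×8.973×10^-4)] = √(1.589×10^6) ≈ 1260.6.

N ≈ 1260 turns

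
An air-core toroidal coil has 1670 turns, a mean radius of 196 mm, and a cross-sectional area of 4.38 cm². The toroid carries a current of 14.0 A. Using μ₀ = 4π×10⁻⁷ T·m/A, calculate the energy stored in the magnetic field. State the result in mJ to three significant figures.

L = μ₀N²A/(2πR) = (4π×10⁻⁷)(1670)²(4.380×10^-4)/(2π×0.196) = 1.246×10^-3 H.
U = ½LI² = ½(1.246×10^-3)(14.0)² = 0.1222 J.

U ≈ 122 mJ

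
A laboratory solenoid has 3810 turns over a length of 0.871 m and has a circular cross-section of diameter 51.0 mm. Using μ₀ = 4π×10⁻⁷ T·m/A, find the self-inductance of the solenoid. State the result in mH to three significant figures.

A = π(d/2)² = π(2.550×10^-2 m)² = 2.043×10^-3 m².
For a long solenoid, L = μ₀N²A/ℓ.
L = (4π×10⁻⁷)(3810)²(2.043×10^-3)/(0.871 m) = 4.278×10^-2 H.

L ≈ 42.8 mH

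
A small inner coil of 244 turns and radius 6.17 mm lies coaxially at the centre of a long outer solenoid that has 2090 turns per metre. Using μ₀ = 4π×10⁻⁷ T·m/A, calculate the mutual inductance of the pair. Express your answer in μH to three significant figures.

The outer solenoid produces a uniform field B₁ = μ₀n₁I₁ across the inner coil,
so the flux linkage is N₂Φ = N₂B₁A₂ = μ₀n₁N₂A₂·I₁, giving M = μ₀n₁N₂A₂.
A₂ = πr² = π(6.170×10^-3 m)² = 1.196×10^-4 m².
M = (4π×10⁻⁷)(2090)(244)(1.196×10^-4) = 7.664×10^-5 H.

M ≈ 76.6 μH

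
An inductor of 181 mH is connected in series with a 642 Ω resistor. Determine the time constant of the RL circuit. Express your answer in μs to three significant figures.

τ = L/R = (0.181 H)/(642 Ω) = 2.819×10^-4 s.

τ ≈ 282 μs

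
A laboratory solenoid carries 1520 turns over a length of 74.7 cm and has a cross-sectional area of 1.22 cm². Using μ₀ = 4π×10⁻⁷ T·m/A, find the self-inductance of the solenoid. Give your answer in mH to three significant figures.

A = 1.22 cm² = 1.220×10^-4 m².
For a long solenoid, L = μ₀N²A/ℓ.
L = (4π×10⁻⁷)(1520)²(1.220×10^-4)/(0.747 m) = 4.742×10^-4 H.

L ≈ 0.474 mH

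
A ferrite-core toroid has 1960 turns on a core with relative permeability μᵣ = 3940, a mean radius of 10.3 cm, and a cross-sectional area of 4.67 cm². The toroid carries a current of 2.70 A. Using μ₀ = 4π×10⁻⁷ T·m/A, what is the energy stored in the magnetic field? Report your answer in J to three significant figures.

U ≈ 50.0 J

L = μ₀μᵣN²A/(2πR) = (4π×10⁻⁷)(3940)(1960)²(4.670×10^-4)/(2π×0.103) = 13.73 H.
U = ½LI² = ½(13.73)(2.70)² = 50.03 J.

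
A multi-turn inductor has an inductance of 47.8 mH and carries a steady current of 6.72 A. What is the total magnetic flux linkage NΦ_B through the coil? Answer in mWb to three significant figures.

NΦ_B ≈ 321 mWb

From L = NΦ_B/I, the flux linkage is NΦ_B = LI.
NΦ_B = (4.780×10^-2 H)(6.72 A) = 0.3212 Wb.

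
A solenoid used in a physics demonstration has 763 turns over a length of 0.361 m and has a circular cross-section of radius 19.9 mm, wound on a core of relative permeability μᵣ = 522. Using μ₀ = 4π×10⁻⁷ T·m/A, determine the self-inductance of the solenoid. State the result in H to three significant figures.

L ≈ 1.32 H

A = πr² = π(1.990×10^-2 m)² = 1.244×10^-3 m².
For a long solenoid, L = μ₀μᵣN²A/ℓ.
L = (4π×10⁻⁷)(522)(763)²(1.244×10^-3)/(0.361 m) = 1.316 H.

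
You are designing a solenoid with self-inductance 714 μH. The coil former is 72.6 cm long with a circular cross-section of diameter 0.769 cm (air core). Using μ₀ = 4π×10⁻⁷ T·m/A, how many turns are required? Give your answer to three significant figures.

A = π(d/2)² = π(3.845×10^-3 m)² = 4.6445×10^-5 m².
From L = μ₀N²A/ℓ, N = √(Lℓ / (μ₀A)).
N = √[(7.140×10^-4)(0.726) / ((4π×10⁻⁷)×4.6445×10^-5)] = √(8.881×10^6) ≈ 2980.2.

N ≈ 2980 turns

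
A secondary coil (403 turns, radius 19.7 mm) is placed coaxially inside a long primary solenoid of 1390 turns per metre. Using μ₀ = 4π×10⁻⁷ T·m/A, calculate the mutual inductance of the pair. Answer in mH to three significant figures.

M ≈ 0.858 mH

The outer solenoid produces a uniform field B₁ = μ₀n₁I₁ across the inner coil,
so the flux linkage is N₂Φ = N₂B₁A₂ = μ₀n₁N₂A₂·I₁, giving M = μ₀n₁N₂A₂.
A₂ = πr² = π(1.970×10^-2 m)² = 1.219×10^-3 m².
M = (4π×10⁻⁷)(1390)(403)(1.219×10^-3) = 8.582×10^-4 H.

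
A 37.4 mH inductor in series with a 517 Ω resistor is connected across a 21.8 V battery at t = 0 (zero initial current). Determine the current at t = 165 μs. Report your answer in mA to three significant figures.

I ≈ 37.9 mA

τ = L/R = 3.740×10^-2/517 = 7.234×10^-5 s; final current I_∞ = ε/R = 21.8/517 = 4.217×10^-2 A.
I(t) = I_∞(1 − e^(−t/τ)) with t/τ = 2.281.
I = (4.217×10^-2)(1 − e^(−2.281)) = 3.786×10^-2 A.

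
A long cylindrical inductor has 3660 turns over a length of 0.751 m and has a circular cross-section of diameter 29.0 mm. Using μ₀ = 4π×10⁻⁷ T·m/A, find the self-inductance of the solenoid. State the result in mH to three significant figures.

A = π(d/2)² = π(1.450×10^-2 m)² = 6.605×10^-4 m².
For a long solenoid, L = μ₀N²A/ℓ.
L = (4π×10⁻⁷)(3660)²(6.605×10^-4)/(0.751 m) = 1.481×10^-2 H.

L ≈ 14.8 mH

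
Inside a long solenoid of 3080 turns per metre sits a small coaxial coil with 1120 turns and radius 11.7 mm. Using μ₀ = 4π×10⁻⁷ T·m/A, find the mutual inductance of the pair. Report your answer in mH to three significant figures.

The outer solenoid produces a uniform field B₁ = μ₀n₁I₁ across the inner coil,
so the flux linkage is N₂Φ = N₂B₁A₂ = μ₀n₁N₂A₂·I₁, giving M = μ₀n₁N₂A₂.
A₂ = πr² = π(1.170×10^-2 m)² = 4.301×10^-4 m².
M = (4π×10⁻⁷)(3080)(1120)(4.301×10^-4) = 1.864×10^-3 H.

M ≈ 1.86 mH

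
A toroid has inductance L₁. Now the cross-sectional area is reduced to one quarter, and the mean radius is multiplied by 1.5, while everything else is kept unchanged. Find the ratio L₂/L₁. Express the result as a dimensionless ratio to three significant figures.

For a toroid, L ∝ μᵣN²A/R.
L₂/L₁ = (0.25) × (1.5)^-1 = 0.167.

L₂/L₁ = 0.167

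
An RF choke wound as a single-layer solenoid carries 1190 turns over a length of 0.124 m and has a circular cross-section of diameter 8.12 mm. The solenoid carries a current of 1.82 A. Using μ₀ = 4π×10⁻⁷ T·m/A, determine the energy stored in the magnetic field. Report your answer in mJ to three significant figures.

A = π(d/2)² = π(4.060×10^-3 m)² = 5.178×10^-5 m².
L = μ₀N²A/ℓ = (4π×10⁻⁷)(1190)²(5.178×10^-5)/(0.124) = 7.432×10^-4 H.
U = ½LI² = ½(7.432×10^-4)(1.82)² = 1.231×10^-3 J.

U ≈ 1.23 mJ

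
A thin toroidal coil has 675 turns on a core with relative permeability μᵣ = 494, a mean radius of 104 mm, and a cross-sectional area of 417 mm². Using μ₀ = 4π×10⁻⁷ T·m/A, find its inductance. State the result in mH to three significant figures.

L ≈ 180 mH

For a thin toroid, L = μ₀μᵣN²A/(2πR).
L = (4π×10⁻⁷)(494)(675)²(4.170×10^-4) / (2π×0.104 m) = 0.180496 H.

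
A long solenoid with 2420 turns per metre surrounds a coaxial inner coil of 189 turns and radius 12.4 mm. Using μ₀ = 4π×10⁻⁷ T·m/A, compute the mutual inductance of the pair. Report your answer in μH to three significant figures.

The outer solenoid produces a uniform field B₁ = μ₀n₁I₁ across the inner coil,
so the flux linkage is N₂Φ = N₂B₁A₂ = μ₀n₁N₂A₂·I₁, giving M = μ₀n₁N₂A₂.
A₂ = πr² = π(1.240×10^-2 m)² = 4.831×10^-4 m².
M = (4π×10⁻⁷)(2420)(189)(4.831×10^-4) = 2.776×10^-4 H.

M ≈ 278 μH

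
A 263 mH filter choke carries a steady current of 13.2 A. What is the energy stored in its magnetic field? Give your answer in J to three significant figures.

Stored magnetic energy: U = ½LI².
U = ½(0.263 H)(13.2 A)² = 22.91 J.

U ≈ 22.9 J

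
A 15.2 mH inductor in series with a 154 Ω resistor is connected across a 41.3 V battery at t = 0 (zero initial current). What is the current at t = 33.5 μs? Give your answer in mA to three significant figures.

τ = L/R = 1.520×10^-2/154 = 9.870×10^-5 s; final current I_∞ = ε/R = 41.3/154 = 0.2682 A.
I(t) = I_∞(1 − e^(−t/τ)) with t/τ = 0.339.
I = (0.2682)(1 − e^(−0.339)) = 7.718×10^-2 A.

I ≈ 77.2 mA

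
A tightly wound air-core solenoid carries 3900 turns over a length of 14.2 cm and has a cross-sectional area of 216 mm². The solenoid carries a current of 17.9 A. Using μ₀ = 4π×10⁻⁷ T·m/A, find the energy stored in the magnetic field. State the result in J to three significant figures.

A = 216 mm² = 2.160×10^-4 m².
L = μ₀N²A/ℓ = (4π×10⁻⁷)(3900)²(2.160×10^-4)/(0.142) = 2.907×10^-2 H.
U = ½LI² = ½(2.907×10^-2)(17.9)² = 4.658 J.

U ≈ 4.66 J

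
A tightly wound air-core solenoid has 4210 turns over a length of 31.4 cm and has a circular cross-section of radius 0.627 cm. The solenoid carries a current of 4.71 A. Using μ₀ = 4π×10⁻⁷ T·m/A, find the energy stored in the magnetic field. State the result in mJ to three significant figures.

U ≈ 97.2 mJ

A = πr² = π(6.270×10^-3 m)² = 1.235×10^-4 m².
L = μ₀N²A/ℓ = (4π×10⁻⁷)(4210)²(1.235×10^-4)/(0.314) = 8.761×10^-3 H.
U = ½LI² = ½(8.761×10^-3)(4.71)² = 9.717×10^-2 J.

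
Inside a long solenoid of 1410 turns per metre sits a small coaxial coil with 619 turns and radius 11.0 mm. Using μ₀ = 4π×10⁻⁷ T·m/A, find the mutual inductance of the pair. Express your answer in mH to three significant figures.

M ≈ 0.417 mH

The outer solenoid produces a uniform field B₁ = μ₀n₁I₁ across the inner coil,
so the flux linkage is N₂Φ = N₂B₁A₂ = μ₀n₁N₂A₂·I₁, giving M = μ₀n₁N₂A₂.
A₂ = πr² = π(1.100×10^-2 m)² = 3.801×10^-4 m².
M = (4π×10⁻⁷)(1410)(619)(3.801×10^-4) = 4.169×10^-4 H.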